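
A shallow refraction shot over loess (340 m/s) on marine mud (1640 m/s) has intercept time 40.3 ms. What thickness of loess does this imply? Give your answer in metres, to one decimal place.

7.0 m

h = tᵢ·V₁·V₂ / (2·√(V₂²−V₁²)).
√(V₂²−V₁²) = √(1640² − 340²) = 1604.4 m/s.
h = 0.0403 s × 340 × 1640 / (2 × 1604.4) = 7.00 m.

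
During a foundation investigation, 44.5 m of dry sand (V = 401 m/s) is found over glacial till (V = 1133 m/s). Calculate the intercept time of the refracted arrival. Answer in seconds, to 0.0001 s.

0.2076 s

tᵢ = 2h·√(V₂²−V₁²)/(V₁V₂).
√(V₂²−V₁²) = √(1133²−401²) = 1059.7 m/s.
tᵢ = 2·44.5·1059.7/(401·1133) = 0.20758 s.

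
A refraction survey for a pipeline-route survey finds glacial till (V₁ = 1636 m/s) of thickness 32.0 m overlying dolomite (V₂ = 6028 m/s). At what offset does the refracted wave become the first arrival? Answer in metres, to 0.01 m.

θ_c = arcsin(1636/6028) = 15.75°, so cos θ_c = 0.9625 and tᵢ = 2h cos θ_c/V₁ = 0.0377 s.
At crossover x/V₁ = x/V₂ + tᵢ ⇒ x = tᵢ/(1/V₁ − 1/V₂) = 0.03765/(6.1125e-04 − 1.6589e-04) = 84.54 m.

84.54 m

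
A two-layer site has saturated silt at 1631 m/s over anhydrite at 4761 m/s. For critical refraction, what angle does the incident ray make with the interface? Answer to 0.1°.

70.0°

Critical incidence: sin θ_c = V₁/V₂ = 1631/4761 = 0.3426.
θ_c = arcsin 0.3426 = 20.03°.
Measured from the interface: 90° − 20.03° = 69.97°.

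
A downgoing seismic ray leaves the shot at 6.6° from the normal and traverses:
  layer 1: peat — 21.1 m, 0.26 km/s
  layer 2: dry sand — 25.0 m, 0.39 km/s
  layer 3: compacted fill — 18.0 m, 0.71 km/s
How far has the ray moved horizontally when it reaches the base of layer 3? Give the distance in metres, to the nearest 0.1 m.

12.8 m

Ray parameter p = sin 6.6° / 0.26 km/s = 4.4207e-01 s/km.
Layer 1: θ = 6.60°; offset = 21.1·tan 6.60° = 2.441 m.
Layer 2: sin θ = p·0.39 = 0.1724 → θ = 9.93°; offset = 25.0·tan 9.93° = 4.376 m.
Layer 3: sin θ = p·0.71 = 0.3139 → θ = 18.29°; offset = 18.0·tan 18.29° = 5.950 m.
Σ offsets = 12.767 m.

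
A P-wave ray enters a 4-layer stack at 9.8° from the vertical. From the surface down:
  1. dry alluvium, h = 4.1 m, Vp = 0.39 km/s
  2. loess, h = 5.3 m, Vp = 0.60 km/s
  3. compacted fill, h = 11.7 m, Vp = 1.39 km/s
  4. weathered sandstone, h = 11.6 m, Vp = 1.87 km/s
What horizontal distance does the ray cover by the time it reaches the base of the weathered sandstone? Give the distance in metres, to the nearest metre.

27 m

p = sin θ₁/V₁ = sin 9.8°/0.39 = 4.3643e-01 s/km is conserved through the stack.
Layer 1: θ = 9.80°; offset = 4.1·tan 9.80° = 0.708 m.
Layer 2: sin θ = p·0.60 = 0.2619 → θ = 15.18°; offset = 5.3·tan 15.18° = 1.438 m.
Layer 3: sin θ = p·1.39 = 0.6066 → θ = 37.35°; offset = 11.7·tan 37.35° = 8.928 m.
Layer 4: sin θ = p·1.87 = 0.8161 → θ = 54.70°; offset = 11.6·tan 54.70° = 16.383 m.
Summing the layer offsets gives 27.457 m.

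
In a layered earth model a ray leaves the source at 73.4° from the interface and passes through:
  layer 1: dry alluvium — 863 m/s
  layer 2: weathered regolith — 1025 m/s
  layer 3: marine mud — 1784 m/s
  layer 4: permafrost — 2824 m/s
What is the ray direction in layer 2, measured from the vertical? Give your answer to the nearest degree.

From the normal: θ₁ = 90° − 73.4° = 16.6°.
Snell's law across each interface conserves sin θ / V, so sin θ_2 = V_2·sin θ₁/V₁.
sin θ_2 = 1025 × sin 16.6° / 863 = 0.3393.
θ_2 = arcsin 0.3393 = 19.84°.

20°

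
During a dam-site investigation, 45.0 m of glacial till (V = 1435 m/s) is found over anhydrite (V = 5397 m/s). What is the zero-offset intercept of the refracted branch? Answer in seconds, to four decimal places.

tᵢ = 2h·√(V₂²−V₁²)/(V₁V₂).
√(V₂²−V₁²) = √(5397²−1435²) = 5202.7 m/s.
tᵢ = 2·45.0·5202.7/(1435·5397) = 0.06046 s.

0.0605 s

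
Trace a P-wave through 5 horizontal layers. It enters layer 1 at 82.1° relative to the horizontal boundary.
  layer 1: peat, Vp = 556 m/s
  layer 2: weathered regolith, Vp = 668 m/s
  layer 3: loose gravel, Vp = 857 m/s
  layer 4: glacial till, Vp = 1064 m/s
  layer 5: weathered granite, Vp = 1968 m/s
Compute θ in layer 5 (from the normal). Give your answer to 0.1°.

From the normal: θ₁ = 90° − 82.1° = 7.9°.
Snell's law across each interface conserves sin θ / V, so sin θ_5 = V_5·sin θ₁/V₁.
sin θ_5 = 1968 × sin 7.9° / 556 = 0.4865.
θ_5 = arcsin 0.4865 = 29.11°.

29.1°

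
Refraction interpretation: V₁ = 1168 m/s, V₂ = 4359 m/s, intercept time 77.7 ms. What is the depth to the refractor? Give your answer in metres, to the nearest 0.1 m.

θ_c = arcsin(1168/4359) = 15.54°; cos θ_c = 0.9634.
tᵢ = 2h cos θ_c/V₁ ⇒ h = tᵢ·V₁/(2 cos θ_c) = 0.0777·1168/(2·0.9634) = 47.10 m.

47.1 m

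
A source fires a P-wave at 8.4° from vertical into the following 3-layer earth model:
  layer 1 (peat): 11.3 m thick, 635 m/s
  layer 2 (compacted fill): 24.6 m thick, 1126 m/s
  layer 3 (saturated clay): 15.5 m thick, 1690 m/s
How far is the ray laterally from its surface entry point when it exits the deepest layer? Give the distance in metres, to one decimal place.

Apply Snell's law at each interface; in layer i the horizontal offset is hᵢ·tan θᵢ.
Layer 1: θ = 8.40°; offset = 11.3·tan 8.40° = 1.669 m.
Layer 2: sin θ = 1126·sin 8.4°/635 = 0.2590, θ = 15.01°; offset = 24.6·tan 15.01° = 6.598 m.
Layer 3: sin θ = 1690·sin 8.4°/635 = 0.3888, θ = 22.88°; offset = 15.5·tan 22.88° = 6.541 m.
Summing the layer offsets gives 14.807 m.

14.8 m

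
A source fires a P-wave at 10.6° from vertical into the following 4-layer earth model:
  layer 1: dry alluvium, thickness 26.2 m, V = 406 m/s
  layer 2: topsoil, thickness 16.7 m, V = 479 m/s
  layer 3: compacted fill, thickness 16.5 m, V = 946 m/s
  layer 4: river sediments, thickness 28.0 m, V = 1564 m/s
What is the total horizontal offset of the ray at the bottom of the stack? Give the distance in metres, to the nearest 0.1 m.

44.6 m

p = sin θ₁/V₁ = sin 10.6°/406 = 4.5308e-04 s/m is conserved through the stack.
Layer 1: θ = 10.60°; offset = 26.2·tan 10.60° = 4.903 m.
Layer 2: sin θ = p·479 = 0.2170 → θ = 12.53°; offset = 16.7·tan 12.53° = 3.713 m.
Layer 3: sin θ = p·946 = 0.4286 → θ = 25.38°; offset = 16.5·tan 25.38° = 7.828 m.
Layer 4: sin θ = p·1564 = 0.7086 → θ = 45.12°; offset = 28.0·tan 45.12° = 28.120 m.
Summing the layer offsets gives 44.564 m.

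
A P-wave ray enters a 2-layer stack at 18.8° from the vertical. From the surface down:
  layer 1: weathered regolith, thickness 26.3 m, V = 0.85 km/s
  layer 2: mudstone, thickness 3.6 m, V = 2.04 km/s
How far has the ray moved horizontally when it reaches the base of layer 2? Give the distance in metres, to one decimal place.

Apply Snell's law at each interface; in layer i the horizontal offset is hᵢ·tan θᵢ.
Layer 1: θ = 18.80°; offset = 26.3·tan 18.80° = 8.953 m.
Layer 2: sin θ = 2.04·sin 18.8°/0.85 = 0.7734, θ = 50.66°; offset = 3.6·tan 50.66° = 4.393 m.
Summing the layer offsets gives 13.346 m.

13.3 m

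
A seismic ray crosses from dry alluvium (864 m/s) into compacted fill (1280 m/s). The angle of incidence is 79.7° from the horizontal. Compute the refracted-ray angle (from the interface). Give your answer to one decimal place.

74.6°

Convert to the normal: θ₁ = 90° − 79.7° = 10.3°.
Snell's law: sin θ₂ = (V₂/V₁)·sin θ₁ = (1280/864)·sin 10.3° = 0.2649.
θ₂ = sin⁻¹(0.2649) = 15.36° (from vertical).
From the interface: 90° − 15.36° = 74.64°.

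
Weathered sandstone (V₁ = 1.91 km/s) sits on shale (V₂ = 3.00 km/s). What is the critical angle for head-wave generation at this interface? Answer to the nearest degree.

At critical incidence the refracted ray runs along the interface (θ₂ = 90°), so sin θ_c = V₁/V₂.
θ_c = arcsin(1.91/3.00) = arcsin 0.6367 = 39.54°.

40°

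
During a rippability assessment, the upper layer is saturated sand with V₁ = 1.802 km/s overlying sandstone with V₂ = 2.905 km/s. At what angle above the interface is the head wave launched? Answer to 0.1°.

51.7°

At critical incidence the refracted ray runs along the interface (θ₂ = 90°), so sin θ_c = V₁/V₂.
θ_c = arcsin(1.802/2.905) = arcsin 0.6203 = 38.34°.
Measured from the interface: 90° − 38.34° = 51.66°.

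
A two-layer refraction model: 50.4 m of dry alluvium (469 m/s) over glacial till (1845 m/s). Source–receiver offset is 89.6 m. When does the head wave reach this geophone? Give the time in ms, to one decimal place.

256.4 ms

t = x/V₂ + 2h·√(V₂²−V₁²)/(V₁V₂).
√(V₂²−V₁²) = √(1845²−469²) = 1784.4 m/s; delay term = 2·50.4·1784.4/(469·1845) = 0.20787 s.
t = 89.6/1845 + 0.20787 = 0.25643 s.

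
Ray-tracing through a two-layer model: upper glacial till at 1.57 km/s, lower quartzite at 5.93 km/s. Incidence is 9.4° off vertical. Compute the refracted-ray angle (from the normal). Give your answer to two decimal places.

38.09°

sin θ₁/V₁ = sin θ₂/V₂ ⇒ sin θ₂ = 5.93·sin 9.4°/1.57 = 5.93·0.1633/1.57 = 0.6169.
θ₂ = arcsin 0.6169 = 38.09° from the normal.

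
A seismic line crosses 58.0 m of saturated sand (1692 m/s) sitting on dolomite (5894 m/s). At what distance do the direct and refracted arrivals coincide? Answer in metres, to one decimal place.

x_cross = 2h·√((V₂+V₁)/(V₂−V₁)).
(V₂+V₁)/(V₂−V₁) = (5894+1692)/(5894−1692) = 1.8053; √ = 1.3436.
x_cross = 2·58.0·1.3436 = 155.86 m.

155.9 m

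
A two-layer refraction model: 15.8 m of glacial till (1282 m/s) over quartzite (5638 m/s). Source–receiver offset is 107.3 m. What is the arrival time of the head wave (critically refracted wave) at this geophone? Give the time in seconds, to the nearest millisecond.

0.043 s

θ_c = arcsin(V₁/V₂) = arcsin(1282/5638) = 13.14°, cos θ_c = 0.9738.
Intercept time tᵢ = 2h cos θ_c / V₁ = 2·15.8·0.9738/1282 = 0.02400 s.
t = x/V₂ + tᵢ = 107.3/5638 + 0.02400 = 0.04303 s.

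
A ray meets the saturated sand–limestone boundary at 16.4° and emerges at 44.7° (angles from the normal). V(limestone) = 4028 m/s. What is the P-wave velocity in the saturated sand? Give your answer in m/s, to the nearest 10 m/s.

Snell's law: sin 16.4°/V₁ = sin 44.7°/V₂.
V₁ = V₂·sin 16.4°/sin 44.7° = 4028 × 0.4014 = 1616.83 m/s.

1620 m/s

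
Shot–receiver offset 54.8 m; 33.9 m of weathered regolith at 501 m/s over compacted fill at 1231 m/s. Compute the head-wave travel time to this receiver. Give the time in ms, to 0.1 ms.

t = x/V₂ + 2h·√(V₂²−V₁²)/(V₁V₂).
√(V₂²−V₁²) = √(1231²−501²) = 1124.4 m/s; delay term = 2·33.9·1124.4/(501·1231) = 0.12361 s.
t = 54.8/1231 + 0.12361 = 0.16813 s.

168.1 ms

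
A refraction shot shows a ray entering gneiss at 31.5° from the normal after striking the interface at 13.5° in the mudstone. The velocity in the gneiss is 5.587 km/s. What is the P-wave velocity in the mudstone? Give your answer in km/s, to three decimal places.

sin 13.5° = 0.2334; sin 31.5° = 0.5225.
V₁ = V₂·(sin θ₁/sin θ₂) = 5.587·(0.2334/0.5225) = 2.496 km/s.

2.496 km/s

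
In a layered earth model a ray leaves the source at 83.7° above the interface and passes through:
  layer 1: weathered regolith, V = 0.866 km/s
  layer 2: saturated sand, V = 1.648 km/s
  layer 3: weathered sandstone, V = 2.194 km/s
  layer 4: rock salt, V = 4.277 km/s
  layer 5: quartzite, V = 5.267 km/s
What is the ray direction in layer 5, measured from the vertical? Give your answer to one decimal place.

41.9°

From the normal: θ₁ = 90° − 83.7° = 6.3°.
Ray parameter p = sin 6.3° / 0.866 = 1.2671e-01 s/km.
sin θ_5 = p·V_5 = 1.2671e-01 × 5.267 = 0.6674.
θ_5 = 41.87° from the vertical.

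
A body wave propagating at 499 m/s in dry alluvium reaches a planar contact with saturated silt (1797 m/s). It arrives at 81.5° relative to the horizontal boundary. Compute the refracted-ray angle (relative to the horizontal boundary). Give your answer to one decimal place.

Convert to the normal: θ₁ = 90° − 81.5° = 8.5°.
Snell's law: sin θ₂ = (V₂/V₁)·sin θ₁ = (1797/499)·sin 8.5° = 0.5323.
θ₂ = arcsin 0.5323 = 32.16° from the normal.
From the interface: 90° − 32.16° = 57.84°.

57.8°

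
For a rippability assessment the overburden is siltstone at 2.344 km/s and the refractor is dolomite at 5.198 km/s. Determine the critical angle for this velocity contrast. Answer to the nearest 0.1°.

26.8°

At critical incidence the refracted ray runs along the interface (θ₂ = 90°), so sin θ_c = V₁/V₂.
θ_c = arcsin(2.344/5.198) = arcsin 0.4509 = 26.80°.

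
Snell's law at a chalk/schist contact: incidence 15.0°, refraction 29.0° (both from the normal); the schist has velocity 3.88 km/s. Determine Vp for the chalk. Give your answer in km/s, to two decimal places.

2.07 km/s

Snell's law: sin 15.0°/V₁ = sin 29.0°/V₂.
V₁ = V₂·sin 15.0°/sin 29.0° = 3.88 × 0.5339 = 2.07 km/s.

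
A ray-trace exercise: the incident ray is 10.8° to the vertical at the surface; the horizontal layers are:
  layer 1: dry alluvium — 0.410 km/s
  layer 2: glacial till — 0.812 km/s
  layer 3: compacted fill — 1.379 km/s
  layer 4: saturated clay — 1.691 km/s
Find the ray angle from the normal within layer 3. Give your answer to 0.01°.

39.07°

Ray parameter p = sin 10.8° / 0.410 = 4.5703e-01 s/km.
sin θ_3 = p·V_3 = 4.5703e-01 × 1.379 = 0.6302.
θ_3 = 39.07° from the vertical.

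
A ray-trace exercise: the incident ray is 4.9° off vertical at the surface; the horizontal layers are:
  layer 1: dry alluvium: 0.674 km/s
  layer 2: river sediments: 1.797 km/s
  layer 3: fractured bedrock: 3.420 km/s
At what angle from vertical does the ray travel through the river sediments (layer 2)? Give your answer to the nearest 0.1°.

13.2°

Ray parameter p = sin 4.9° / 0.674 = 1.2673e-01 s/km.
sin θ_2 = p·V_2 = 1.2673e-01 × 1.797 = 0.2277.
θ_2 = arcsin 0.2277 = 13.16°.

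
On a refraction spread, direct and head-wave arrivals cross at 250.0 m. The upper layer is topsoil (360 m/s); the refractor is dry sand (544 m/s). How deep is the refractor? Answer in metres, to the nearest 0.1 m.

h = (x_cross/2)·√((V₂−V₁)/(V₂+V₁)).
(V₂−V₁)/(V₂+V₁) = (544−360)/(544+360) = 0.2035; √ = 0.4512.
h = (250.0/2)·0.4512 = 56.39 m.

56.4 m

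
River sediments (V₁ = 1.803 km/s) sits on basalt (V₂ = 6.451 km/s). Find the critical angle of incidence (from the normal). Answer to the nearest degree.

16°

Critical incidence: sin θ_c = V₁/V₂ = 1.803/6.451 = 0.2795.
θ_c = arcsin 0.2795 = 16.23°.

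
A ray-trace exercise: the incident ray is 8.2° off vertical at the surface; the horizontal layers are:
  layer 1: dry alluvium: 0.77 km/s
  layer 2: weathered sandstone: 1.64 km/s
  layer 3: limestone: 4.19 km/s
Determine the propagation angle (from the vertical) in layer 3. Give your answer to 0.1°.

50.9°

Ray parameter p = sin 8.2° / 0.77 = 1.8523e-01 s/km.
sin θ_3 = p·V_3 = 1.8523e-01 × 4.19 = 0.7761.
θ_3 = 50.91° from the vertical.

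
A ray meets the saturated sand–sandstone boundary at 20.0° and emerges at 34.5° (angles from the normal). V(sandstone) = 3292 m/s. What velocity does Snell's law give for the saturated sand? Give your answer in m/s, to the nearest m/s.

1988 m/s

Snell's law: sin 20.0°/V₁ = sin 34.5°/V₂.
V₁ = V₂·sin 20.0°/sin 34.5° = 3292 × 0.6038 = 1987.85 m/s.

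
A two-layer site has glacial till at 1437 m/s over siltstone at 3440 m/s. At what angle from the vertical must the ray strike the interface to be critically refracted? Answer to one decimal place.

At critical incidence the refracted ray runs along the interface (θ₂ = 90°), so sin θ_c = V₁/V₂.
θ_c = arcsin(1437/3440) = arcsin 0.4177 = 24.69°.

24.7°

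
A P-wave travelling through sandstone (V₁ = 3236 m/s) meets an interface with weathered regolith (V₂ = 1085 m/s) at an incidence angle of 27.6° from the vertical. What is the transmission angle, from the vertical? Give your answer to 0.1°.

8.9°

sin θ₁/V₁ = sin θ₂/V₂ ⇒ sin θ₂ = 1085·sin 27.6°/3236 = 1085·0.4633/3236 = 0.1553.
θ₂ = arcsin 0.1553 = 8.94° from the normal.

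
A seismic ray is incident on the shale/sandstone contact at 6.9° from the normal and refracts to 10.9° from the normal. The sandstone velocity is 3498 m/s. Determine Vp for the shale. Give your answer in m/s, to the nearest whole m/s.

Snell's law: sin 6.9°/V₁ = sin 10.9°/V₂.
V₁ = V₂·sin 6.9°/sin 10.9° = 3498 × 0.6353 = 2222.36 m/s.

2222 m/s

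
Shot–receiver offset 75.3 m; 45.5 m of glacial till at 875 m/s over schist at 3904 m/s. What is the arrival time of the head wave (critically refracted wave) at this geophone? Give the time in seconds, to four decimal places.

t = x/V₂ + 2h·√(V₂²−V₁²)/(V₁V₂).
√(V₂²−V₁²) = √(3904²−875²) = 3804.7 m/s; delay term = 2·45.5·3804.7/(875·3904) = 0.10135 s.
t = 75.3/3904 + 0.10135 = 0.12064 s.

0.1206 s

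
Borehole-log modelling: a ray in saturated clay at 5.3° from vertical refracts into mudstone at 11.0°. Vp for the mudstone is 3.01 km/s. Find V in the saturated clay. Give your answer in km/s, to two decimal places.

1.46 km/s

sin 5.3° = 0.0924; sin 11.0° = 0.1908.
V₁ = V₂·(sin θ₁/sin θ₂) = 3.01·(0.0924/0.1908) = 1.46 km/s.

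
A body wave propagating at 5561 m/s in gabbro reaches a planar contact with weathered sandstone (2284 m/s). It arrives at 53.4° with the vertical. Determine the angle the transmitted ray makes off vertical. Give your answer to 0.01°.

19.25°

sin θ₁/V₁ = sin θ₂/V₂ ⇒ sin θ₂ = 2284·sin 53.4°/5561 = 2284·0.8028/5561 = 0.3297.
θ₂ = sin⁻¹(0.3297) = 19.25° (from vertical).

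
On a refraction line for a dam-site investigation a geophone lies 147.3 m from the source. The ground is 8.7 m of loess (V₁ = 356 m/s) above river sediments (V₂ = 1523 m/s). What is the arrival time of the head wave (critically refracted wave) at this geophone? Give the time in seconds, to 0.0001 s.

θ_c = arcsin(V₁/V₂) = arcsin(356/1523) = 13.52°, cos θ_c = 0.9723.
Intercept time tᵢ = 2h cos θ_c / V₁ = 2·8.7·0.9723/356 = 0.04752 s.
t = x/V₂ + tᵢ = 147.3/1523 + 0.04752 = 0.14424 s.

0.1442 s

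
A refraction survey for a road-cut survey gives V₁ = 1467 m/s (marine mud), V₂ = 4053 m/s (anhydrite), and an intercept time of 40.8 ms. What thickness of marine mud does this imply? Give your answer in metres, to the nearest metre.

32 m

h = tᵢ·V₁·V₂ / (2·√(V₂²−V₁²)).
√(V₂²−V₁²) = √(4053² − 1467²) = 3778.2 m/s.
h = 0.0408 s × 1467 × 4053 / (2 × 3778.2) = 32.10 m.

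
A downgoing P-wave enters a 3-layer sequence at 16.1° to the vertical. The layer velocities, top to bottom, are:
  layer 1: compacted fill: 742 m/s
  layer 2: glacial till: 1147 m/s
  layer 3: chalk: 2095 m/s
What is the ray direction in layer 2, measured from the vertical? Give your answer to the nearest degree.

Snell's law across each interface conserves sin θ / V, so sin θ_2 = V_2·sin θ₁/V₁.
sin θ_2 = 1147 × sin 16.1° / 742 = 0.4287.
θ_2 = arcsin 0.4287 = 25.38°.

25°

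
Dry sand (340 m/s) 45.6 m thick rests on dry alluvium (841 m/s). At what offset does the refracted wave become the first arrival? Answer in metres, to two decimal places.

θ_c = arcsin(340/841) = 23.85°, so cos θ_c = 0.9146 and tᵢ = 2h cos θ_c/V₁ = 0.2453 s.
At crossover x/V₁ = x/V₂ + tᵢ ⇒ x = tᵢ/(1/V₁ − 1/V₂) = 0.24534/(2.9412e-03 − 1.1891e-03) = 140.02 m.

140.02 m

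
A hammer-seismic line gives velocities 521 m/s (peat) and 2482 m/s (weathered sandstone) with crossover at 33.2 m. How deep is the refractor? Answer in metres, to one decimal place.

h = (x_cross/2)·√((V₂−V₁)/(V₂+V₁)).
(V₂−V₁)/(V₂+V₁) = (2482−521)/(2482+521) = 0.6530; √ = 0.8081.
h = (33.2/2)·0.8081 = 13.41 m.

13.4 m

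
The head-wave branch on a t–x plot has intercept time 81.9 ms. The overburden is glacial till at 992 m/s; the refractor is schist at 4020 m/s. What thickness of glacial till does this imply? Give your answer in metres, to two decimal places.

θ_c = arcsin(992/4020) = 14.29°; cos θ_c = 0.9691.
tᵢ = 2h cos θ_c/V₁ ⇒ h = tᵢ·V₁/(2 cos θ_c) = 0.0819·992/(2·0.9691) = 41.92 m.

41.92 m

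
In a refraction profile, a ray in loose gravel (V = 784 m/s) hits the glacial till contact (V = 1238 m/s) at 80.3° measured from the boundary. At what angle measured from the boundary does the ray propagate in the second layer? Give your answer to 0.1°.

Angle from the normal: 90° − 80.3° = 9.7°.
Snell's law: sin θ₂ = (V₂/V₁)·sin θ₁ = (1238/784)·sin 9.7° = 0.2661.
θ₂ = arcsin 0.2661 = 15.43° from the normal.
From the interface: 90° − 15.43° = 74.57°.

74.6°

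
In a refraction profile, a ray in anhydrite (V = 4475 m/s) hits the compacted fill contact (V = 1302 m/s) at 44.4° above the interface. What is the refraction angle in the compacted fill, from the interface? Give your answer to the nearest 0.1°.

Angle from the normal: 90° − 44.4° = 45.6°.
sin θ₁/V₁ = sin θ₂/V₂ ⇒ sin θ₂ = 1302·sin 45.6°/4475 = 1302·0.7145/4475 = 0.2079.
θ₂ = arcsin 0.2079 = 12.00° from the normal.
From the interface: 90° − 12.00° = 78.00°.

78.0°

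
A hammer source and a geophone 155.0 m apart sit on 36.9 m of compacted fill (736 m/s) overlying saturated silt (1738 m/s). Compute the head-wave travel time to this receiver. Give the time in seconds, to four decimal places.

t = x/V₂ + 2h·√(V₂²−V₁²)/(V₁V₂).
√(V₂²−V₁²) = √(1738²−736²) = 1574.5 m/s; delay term = 2·36.9·1574.5/(736·1738) = 0.09084 s.
t = 155.0/1738 + 0.09084 = 0.18002 s.

0.1800 s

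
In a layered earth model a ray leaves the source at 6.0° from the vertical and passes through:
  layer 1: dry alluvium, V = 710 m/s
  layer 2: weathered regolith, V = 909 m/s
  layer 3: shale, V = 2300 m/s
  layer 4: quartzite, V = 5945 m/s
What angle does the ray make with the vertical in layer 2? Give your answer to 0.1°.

Ray parameter p = sin 6.0° / 710 = 1.4722e-04 s/m.
sin θ_2 = p·V_2 = 1.4722e-04 × 909 = 0.1338.
θ_2 = arcsin 0.1338 = 7.69°.

7.7°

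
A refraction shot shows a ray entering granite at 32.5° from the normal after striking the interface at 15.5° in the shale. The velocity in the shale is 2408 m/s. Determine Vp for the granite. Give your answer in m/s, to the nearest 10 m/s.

sin 15.5° = 0.2672; sin 32.5° = 0.5373.
V₂ = V₁·(sin θ₂/sin θ₁) = 2408·(0.5373/0.2672) = 4841.44 m/s.

4840 m/s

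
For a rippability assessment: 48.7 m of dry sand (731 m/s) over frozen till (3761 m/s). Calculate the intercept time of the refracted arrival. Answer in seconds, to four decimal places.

tᵢ = 2h·√(V₂²−V₁²)/(V₁V₂).
√(V₂²−V₁²) = √(3761²−731²) = 3689.3 m/s.
tᵢ = 2·48.7·3689.3/(731·3761) = 0.13070 s.

0.1307 s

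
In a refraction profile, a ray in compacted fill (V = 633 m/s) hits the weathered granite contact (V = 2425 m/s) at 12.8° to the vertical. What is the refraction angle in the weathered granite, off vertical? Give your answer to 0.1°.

58.1°

sin θ₁/V₁ = sin θ₂/V₂ ⇒ sin θ₂ = 2425·sin 12.8°/633 = 2425·0.2215/633 = 0.8487.
θ₂ = arcsin 0.8487 = 58.08° from the normal.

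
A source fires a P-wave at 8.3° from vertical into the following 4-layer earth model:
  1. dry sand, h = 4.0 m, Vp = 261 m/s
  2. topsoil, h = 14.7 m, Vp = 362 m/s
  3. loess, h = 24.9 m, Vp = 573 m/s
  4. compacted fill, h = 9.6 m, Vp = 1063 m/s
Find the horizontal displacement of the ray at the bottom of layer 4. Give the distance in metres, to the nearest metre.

Ray parameter p = sin 8.3° / 261 m/s = 5.5309e-04 s/m.
Layer 1: θ = 8.30°; offset = 4.0·tan 8.30° = 0.584 m.
Layer 2: sin θ = p·362 = 0.2002 → θ = 11.55°; offset = 14.7·tan 11.55° = 3.004 m.
Layer 3: sin θ = p·573 = 0.3169 → θ = 18.48°; offset = 24.9·tan 18.48° = 8.320 m.
Layer 4: sin θ = p·1063 = 0.5879 → θ = 36.01°; offset = 9.6·tan 36.01° = 6.977 m.
Σ offsets = 18.885 m.

19 m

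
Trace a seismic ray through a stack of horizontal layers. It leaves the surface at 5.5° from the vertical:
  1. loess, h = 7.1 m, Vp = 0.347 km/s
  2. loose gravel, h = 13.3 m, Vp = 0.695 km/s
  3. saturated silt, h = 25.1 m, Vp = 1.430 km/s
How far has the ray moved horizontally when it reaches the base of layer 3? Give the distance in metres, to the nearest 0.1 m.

p = sin θ₁/V₁ = sin 5.5°/0.347 = 2.7621e-01 s/km is conserved through the stack.
Layer 1: θ = 5.50°; offset = 7.1·tan 5.50° = 0.684 m.
Layer 2: sin θ = p·0.695 = 0.1920 → θ = 11.07°; offset = 13.3·tan 11.07° = 2.602 m.
Layer 3: sin θ = p·1.430 = 0.3950 → θ = 23.26°; offset = 25.1·tan 23.26° = 10.792 m.
Total horizontal offset = 14.077 m.

14.1 m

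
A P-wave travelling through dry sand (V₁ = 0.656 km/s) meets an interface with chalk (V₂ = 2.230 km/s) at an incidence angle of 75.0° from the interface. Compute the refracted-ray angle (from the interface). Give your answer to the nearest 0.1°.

28.4°

Angle from the normal: 90° − 75.0° = 15.0°.
sin θ₁/V₁ = sin θ₂/V₂ ⇒ sin θ₂ = 2.230·sin 15.0°/0.656 = 2.230·0.2588/0.656 = 0.8798.
θ₂ = arcsin 0.8798 = 61.62° from the normal.
From the interface: 90° − 61.62° = 28.38°.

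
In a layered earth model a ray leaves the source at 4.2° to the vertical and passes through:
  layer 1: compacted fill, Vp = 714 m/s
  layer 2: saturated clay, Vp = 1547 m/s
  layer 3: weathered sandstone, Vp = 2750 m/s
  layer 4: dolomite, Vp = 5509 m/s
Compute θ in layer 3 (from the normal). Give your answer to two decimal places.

Snell's law across each interface conserves sin θ / V, so sin θ_3 = V_3·sin θ₁/V₁.
sin θ_3 = 2750 × sin 4.2° / 714 = 0.2821.
θ_3 = 16.38° from the vertical.

16.38°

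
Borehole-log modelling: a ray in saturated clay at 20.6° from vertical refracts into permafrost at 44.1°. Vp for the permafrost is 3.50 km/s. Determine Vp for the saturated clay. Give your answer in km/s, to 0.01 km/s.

sin 20.6° = 0.3518; sin 44.1° = 0.6959.
V₁ = V₂·(sin θ₁/sin θ₂) = 3.50·(0.3518/0.6959) = 1.77 km/s.

1.77 km/s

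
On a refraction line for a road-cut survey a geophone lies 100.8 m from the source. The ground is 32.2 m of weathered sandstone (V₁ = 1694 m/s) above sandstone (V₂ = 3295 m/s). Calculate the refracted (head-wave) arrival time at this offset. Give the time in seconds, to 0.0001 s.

0.0632 s

t = x/V₂ + 2h·√(V₂²−V₁²)/(V₁V₂).
√(V₂²−V₁²) = √(3295²−1694²) = 2826.2 m/s; delay term = 2·32.2·2826.2/(1694·3295) = 0.03261 s.
t = 100.8/3295 + 0.03261 = 0.06320 s.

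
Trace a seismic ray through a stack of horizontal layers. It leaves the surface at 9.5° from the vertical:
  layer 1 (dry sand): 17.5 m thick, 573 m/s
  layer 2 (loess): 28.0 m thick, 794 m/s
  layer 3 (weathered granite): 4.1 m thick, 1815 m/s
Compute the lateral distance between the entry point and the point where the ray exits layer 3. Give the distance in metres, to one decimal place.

p = sin θ₁/V₁ = sin 9.5°/573 = 2.8804e-04 s/m is conserved through the stack.
Layer 1: θ = 9.50°; offset = 17.5·tan 9.50° = 2.928 m.
Layer 2: sin θ = p·794 = 0.2287 → θ = 13.22°; offset = 28.0·tan 13.22° = 6.578 m.
Layer 3: sin θ = p·1815 = 0.5228 → θ = 31.52°; offset = 4.1·tan 31.52° = 2.514 m.
Σ offsets = 12.021 m.

12.0 m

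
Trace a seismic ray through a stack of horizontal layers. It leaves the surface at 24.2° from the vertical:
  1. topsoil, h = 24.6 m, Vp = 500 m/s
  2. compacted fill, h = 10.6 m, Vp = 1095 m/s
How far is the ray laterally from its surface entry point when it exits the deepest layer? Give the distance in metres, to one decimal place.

32.7 m

Apply Snell's law at each interface; in layer i the horizontal offset is hᵢ·tan θᵢ.
Layer 1: θ = 24.20°; offset = 24.6·tan 24.20° = 11.056 m.
Layer 2: sin θ = 1095·sin 24.2°/500 = 0.8977, θ = 63.86°; offset = 10.6·tan 63.86° = 21.601 m.
Total horizontal offset = 32.656 m.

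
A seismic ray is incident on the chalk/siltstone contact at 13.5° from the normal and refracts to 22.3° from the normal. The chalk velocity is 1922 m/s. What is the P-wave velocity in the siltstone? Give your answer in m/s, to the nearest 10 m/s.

3120 m/s

sin 13.5° = 0.2334; sin 22.3° = 0.3795.
V₂ = V₁·(sin θ₂/sin θ₁) = 1922·(0.3795/0.2334) = 3124.13 m/s.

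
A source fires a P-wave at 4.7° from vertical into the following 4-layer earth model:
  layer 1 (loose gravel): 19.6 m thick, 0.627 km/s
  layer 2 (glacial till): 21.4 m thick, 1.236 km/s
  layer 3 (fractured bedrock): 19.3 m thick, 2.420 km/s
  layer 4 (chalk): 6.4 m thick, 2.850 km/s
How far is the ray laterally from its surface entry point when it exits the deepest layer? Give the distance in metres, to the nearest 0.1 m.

14.1 m

Ray parameter p = sin 4.7° / 0.627 km/s = 1.3068e-01 s/km.
Layer 1: θ = 4.70°; offset = 19.6·tan 4.70° = 1.611 m.
Layer 2: sin θ = p·1.236 = 0.1615 → θ = 9.30°; offset = 21.4·tan 9.30° = 3.503 m.
Layer 3: sin θ = p·2.420 = 0.3163 → θ = 18.44°; offset = 19.3·tan 18.44° = 6.434 m.
Layer 4: sin θ = p·2.850 = 0.3724 → θ = 21.87°; offset = 6.4·tan 21.87° = 2.568 m.
Total horizontal offset = 14.116 m.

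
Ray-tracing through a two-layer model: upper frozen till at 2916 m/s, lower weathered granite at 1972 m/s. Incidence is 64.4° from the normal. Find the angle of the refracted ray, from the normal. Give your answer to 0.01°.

37.58°

sin θ₁/V₁ = sin θ₂/V₂ ⇒ sin θ₂ = 1972·sin 64.4°/2916 = 1972·0.9018/2916 = 0.6099.
θ₂ = arcsin 0.6099 = 37.58° from the normal.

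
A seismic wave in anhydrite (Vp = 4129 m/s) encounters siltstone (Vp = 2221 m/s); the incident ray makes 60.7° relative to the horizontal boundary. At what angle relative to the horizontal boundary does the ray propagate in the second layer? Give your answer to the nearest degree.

Angle from the normal: 90° − 60.7° = 29.3°.
Snell's law: sin θ₂ = (V₂/V₁)·sin θ₁ = (2221/4129)·sin 29.3° = 0.2632.
θ₂ = arcsin 0.2632 = 15.26° from the normal.
From the interface: 90° − 15.26° = 74.74°.

75°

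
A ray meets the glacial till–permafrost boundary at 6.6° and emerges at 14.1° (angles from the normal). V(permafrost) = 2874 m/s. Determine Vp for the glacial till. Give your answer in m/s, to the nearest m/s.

1356 m/s

sin 6.6° = 0.1149; sin 14.1° = 0.2436.
V₁ = V₂·(sin θ₁/sin θ₂) = 2874·(0.1149/0.2436) = 1355.95 m/s.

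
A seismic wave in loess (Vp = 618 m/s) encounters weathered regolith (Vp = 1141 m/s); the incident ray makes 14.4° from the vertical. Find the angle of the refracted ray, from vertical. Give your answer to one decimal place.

27.3°

sin θ₁/V₁ = sin θ₂/V₂ ⇒ sin θ₂ = 1141·sin 14.4°/618 = 1141·0.2487/618 = 0.4592.
θ₂ = sin⁻¹(0.4592) = 27.33° (from vertical).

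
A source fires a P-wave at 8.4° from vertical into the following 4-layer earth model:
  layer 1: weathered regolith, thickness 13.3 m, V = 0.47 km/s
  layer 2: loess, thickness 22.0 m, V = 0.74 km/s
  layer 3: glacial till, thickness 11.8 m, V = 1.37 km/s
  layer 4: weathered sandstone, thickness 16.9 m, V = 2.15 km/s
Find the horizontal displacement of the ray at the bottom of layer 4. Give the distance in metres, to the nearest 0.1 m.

p = sin θ₁/V₁ = sin 8.4°/0.47 = 3.1081e-01 s/km is conserved through the stack.
Layer 1: θ = 8.40°; offset = 13.3·tan 8.40° = 1.964 m.
Layer 2: sin θ = p·0.74 = 0.2300 → θ = 13.30°; offset = 22.0·tan 13.30° = 5.199 m.
Layer 3: sin θ = p·1.37 = 0.4258 → θ = 25.20°; offset = 11.8·tan 25.20° = 5.553 m.
Layer 4: sin θ = p·2.15 = 0.6683 → θ = 41.93°; offset = 16.9·tan 41.93° = 15.181 m.
Σ offsets = 27.897 m.

27.9 m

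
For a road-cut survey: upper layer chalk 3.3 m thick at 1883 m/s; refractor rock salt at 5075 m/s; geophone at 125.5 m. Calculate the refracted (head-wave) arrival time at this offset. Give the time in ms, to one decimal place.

28.0 ms

θ_c = arcsin(V₁/V₂) = arcsin(1883/5075) = 21.78°, cos θ_c = 0.9286.
Intercept time tᵢ = 2h cos θ_c / V₁ = 2·3.3·0.9286/1883 = 0.00325 s.
t = x/V₂ + tᵢ = 125.5/5075 + 0.00325 = 0.02798 s.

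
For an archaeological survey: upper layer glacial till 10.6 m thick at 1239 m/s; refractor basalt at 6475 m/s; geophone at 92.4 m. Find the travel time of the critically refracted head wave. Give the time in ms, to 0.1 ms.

t = x/V₂ + 2h·√(V₂²−V₁²)/(V₁V₂).
√(V₂²−V₁²) = √(6475²−1239²) = 6355.4 m/s; delay term = 2·10.6·6355.4/(1239·6475) = 0.01679 s.
t = 92.4/6475 + 0.01679 = 0.03106 s.

31.1 ms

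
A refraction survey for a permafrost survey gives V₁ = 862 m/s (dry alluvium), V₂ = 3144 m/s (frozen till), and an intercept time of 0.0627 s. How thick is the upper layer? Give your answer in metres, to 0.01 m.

28.10 m

h = tᵢ·V₁·V₂ / (2·√(V₂²−V₁²)).
√(V₂²−V₁²) = √(3144² − 862²) = 3023.5 m/s.
h = 0.0627 s × 862 × 3144 / (2 × 3023.5) = 28.10 m.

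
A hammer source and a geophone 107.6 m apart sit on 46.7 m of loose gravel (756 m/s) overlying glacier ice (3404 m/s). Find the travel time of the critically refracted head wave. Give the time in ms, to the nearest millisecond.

θ_c = arcsin(V₁/V₂) = arcsin(756/3404) = 12.83°, cos θ_c = 0.9750.
Intercept time tᵢ = 2h cos θ_c / V₁ = 2·46.7·0.9750/756 = 0.12046 s.
t = x/V₂ + tᵢ = 107.6/3404 + 0.12046 = 0.15207 s.

152 ms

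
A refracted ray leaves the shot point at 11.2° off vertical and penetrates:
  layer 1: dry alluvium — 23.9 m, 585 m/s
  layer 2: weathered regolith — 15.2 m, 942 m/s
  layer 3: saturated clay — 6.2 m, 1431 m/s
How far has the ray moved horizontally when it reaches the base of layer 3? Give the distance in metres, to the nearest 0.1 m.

Apply Snell's law at each interface; in layer i the horizontal offset is hᵢ·tan θᵢ.
Layer 1: θ = 11.20°; offset = 23.9·tan 11.20° = 4.732 m.
Layer 2: sin θ = 942·sin 11.2°/585 = 0.3128, θ = 18.23°; offset = 15.2·tan 18.23° = 5.005 m.
Layer 3: sin θ = 1431·sin 11.2°/585 = 0.4751, θ = 28.37°; offset = 6.2·tan 28.37° = 3.348 m.
Summing the layer offsets gives 13.085 m.

13.1 m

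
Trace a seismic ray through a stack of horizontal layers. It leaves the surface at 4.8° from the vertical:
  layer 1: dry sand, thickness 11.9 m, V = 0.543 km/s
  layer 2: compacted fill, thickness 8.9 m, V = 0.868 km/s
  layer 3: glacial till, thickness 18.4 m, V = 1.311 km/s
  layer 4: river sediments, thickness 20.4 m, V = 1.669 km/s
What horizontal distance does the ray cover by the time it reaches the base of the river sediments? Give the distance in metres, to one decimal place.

11.4 m

Apply Snell's law at each interface; in layer i the horizontal offset is hᵢ·tan θᵢ.
Layer 1: θ = 4.80°; offset = 11.9·tan 4.80° = 0.999 m.
Layer 2: sin θ = 0.868·sin 4.8°/0.543 = 0.1338, θ = 7.69°; offset = 8.9·tan 7.69° = 1.201 m.
Layer 3: sin θ = 1.311·sin 4.8°/0.543 = 0.2020, θ = 11.66°; offset = 18.4·tan 11.66° = 3.796 m.
Layer 4: sin θ = 1.669·sin 4.8°/0.543 = 0.2572, θ = 14.90°; offset = 20.4·tan 14.90° = 5.429 m.
Σ offsets = 11.426 m.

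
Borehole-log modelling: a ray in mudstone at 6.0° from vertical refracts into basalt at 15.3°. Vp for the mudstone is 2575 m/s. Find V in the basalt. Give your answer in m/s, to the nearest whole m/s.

6500 m/s

sin 6.0° = 0.1045; sin 15.3° = 0.2639.
V₂ = V₁·(sin θ₂/sin θ₁) = 2575·(0.2639/0.1045) = 6500.36 m/s.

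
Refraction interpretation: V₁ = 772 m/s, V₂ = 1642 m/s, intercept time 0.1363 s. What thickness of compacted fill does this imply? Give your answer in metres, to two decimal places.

59.61 m

θ_c = arcsin(772/1642) = 28.04°; cos θ_c = 0.8826.
tᵢ = 2h cos θ_c/V₁ ⇒ h = tᵢ·V₁/(2 cos θ_c) = 0.1363·772/(2·0.8826) = 59.61 m.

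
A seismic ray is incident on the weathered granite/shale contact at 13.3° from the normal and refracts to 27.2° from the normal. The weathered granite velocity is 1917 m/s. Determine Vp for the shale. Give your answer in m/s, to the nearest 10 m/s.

3810 m/s

sin 13.3° = 0.2300; sin 27.2° = 0.4571.
V₂ = V₁·(sin θ₂/sin θ₁) = 1917·(0.4571/0.2300) = 3808.99 m/s.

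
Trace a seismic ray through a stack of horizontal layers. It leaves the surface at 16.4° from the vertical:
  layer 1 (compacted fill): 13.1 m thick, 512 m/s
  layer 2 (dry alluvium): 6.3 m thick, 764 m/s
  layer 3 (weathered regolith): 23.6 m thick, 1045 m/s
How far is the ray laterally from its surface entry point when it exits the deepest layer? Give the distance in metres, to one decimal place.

23.4 m

Ray parameter p = sin 16.4° / 512 m/s = 5.5145e-04 s/m.
Layer 1: θ = 16.40°; offset = 13.1·tan 16.40° = 3.856 m.
Layer 2: sin θ = p·764 = 0.4213 → θ = 24.92°; offset = 6.3·tan 24.92° = 2.927 m.
Layer 3: sin θ = p·1045 = 0.5763 → θ = 35.19°; offset = 23.6·tan 35.19° = 16.641 m.
Summing the layer offsets gives 23.423 m.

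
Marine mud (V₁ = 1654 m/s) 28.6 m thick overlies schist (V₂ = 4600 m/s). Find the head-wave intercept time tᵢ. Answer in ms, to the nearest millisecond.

32 ms

θ_c = arcsin(V₁/V₂) = arcsin(1654/4600) = 21.07°; cos θ_c = 0.9331.
tᵢ = 2h·cos θ_c / V₁ = 2·28.6·0.9331 / 1654 = 0.03227 s.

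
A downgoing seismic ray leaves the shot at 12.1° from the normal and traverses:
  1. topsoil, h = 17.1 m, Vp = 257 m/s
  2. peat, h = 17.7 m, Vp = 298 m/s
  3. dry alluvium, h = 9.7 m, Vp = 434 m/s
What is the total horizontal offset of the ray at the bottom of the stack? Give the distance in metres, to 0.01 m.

Apply Snell's law at each interface; in layer i the horizontal offset is hᵢ·tan θᵢ.
Layer 1: θ = 12.10°; offset = 17.1·tan 12.10° = 3.6659 m.
Layer 2: sin θ = 298·sin 12.1°/257 = 0.2431, θ = 14.07°; offset = 17.7·tan 14.07° = 4.4352 m.
Layer 3: sin θ = 434·sin 12.1°/257 = 0.3540, θ = 20.73°; offset = 9.7·tan 20.73° = 3.6714 m.
Σ offsets = 11.7725 m.

11.77 m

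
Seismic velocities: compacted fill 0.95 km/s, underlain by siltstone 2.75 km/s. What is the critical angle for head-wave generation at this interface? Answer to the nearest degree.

20°

Critical incidence: sin θ_c = V₁/V₂ = 0.95/2.75 = 0.3455.
θ_c = arcsin 0.3455 = 20.21°.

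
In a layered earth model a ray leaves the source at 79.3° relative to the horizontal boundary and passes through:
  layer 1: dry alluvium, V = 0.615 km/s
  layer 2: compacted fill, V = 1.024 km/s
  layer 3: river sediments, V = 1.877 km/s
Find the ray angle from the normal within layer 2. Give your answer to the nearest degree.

18°

From the normal: θ₁ = 90° − 79.3° = 10.7°.
Ray parameter p = sin 10.7° / 0.615 = 3.0190e-01 s/km.
sin θ_2 = p·V_2 = 3.0190e-01 × 1.024 = 0.3091.
θ_2 = 18.01° from the vertical.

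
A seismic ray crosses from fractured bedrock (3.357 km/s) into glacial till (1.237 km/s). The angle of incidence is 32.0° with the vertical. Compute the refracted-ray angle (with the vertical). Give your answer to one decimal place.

Snell's law: sin θ₂ = (V₂/V₁)·sin θ₁ = (1.237/3.357)·sin 32.0° = 0.1953.
θ₂ = arcsin 0.1953 = 11.26° from the normal.

11.3°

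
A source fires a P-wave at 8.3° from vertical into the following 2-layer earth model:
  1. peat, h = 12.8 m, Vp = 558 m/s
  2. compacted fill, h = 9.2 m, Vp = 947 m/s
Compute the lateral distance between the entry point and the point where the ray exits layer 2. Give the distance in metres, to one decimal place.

Ray parameter p = sin 8.3° / 558 m/s = 2.5870e-04 s/m.
Layer 1: θ = 8.30°; offset = 12.8·tan 8.30° = 1.867 m.
Layer 2: sin θ = p·947 = 0.2450 → θ = 14.18°; offset = 9.2·tan 14.18° = 2.325 m.
Total horizontal offset = 4.192 m.

4.2 m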